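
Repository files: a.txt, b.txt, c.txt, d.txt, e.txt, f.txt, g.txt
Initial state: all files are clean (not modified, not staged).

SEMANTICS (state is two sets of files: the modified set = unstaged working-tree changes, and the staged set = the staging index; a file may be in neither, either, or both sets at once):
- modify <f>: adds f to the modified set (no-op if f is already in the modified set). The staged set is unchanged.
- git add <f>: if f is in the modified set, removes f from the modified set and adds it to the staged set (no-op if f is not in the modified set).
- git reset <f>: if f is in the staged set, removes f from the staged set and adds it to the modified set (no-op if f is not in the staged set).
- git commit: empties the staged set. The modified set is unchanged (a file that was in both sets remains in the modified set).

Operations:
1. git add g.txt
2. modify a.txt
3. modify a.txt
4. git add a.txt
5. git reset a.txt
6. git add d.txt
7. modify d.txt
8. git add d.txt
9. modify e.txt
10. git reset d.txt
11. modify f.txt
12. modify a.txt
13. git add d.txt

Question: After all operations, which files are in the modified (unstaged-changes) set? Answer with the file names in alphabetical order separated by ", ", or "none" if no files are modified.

After op 1 (git add g.txt): modified={none} staged={none}
After op 2 (modify a.txt): modified={a.txt} staged={none}
After op 3 (modify a.txt): modified={a.txt} staged={none}
After op 4 (git add a.txt): modified={none} staged={a.txt}
After op 5 (git reset a.txt): modified={a.txt} staged={none}
After op 6 (git add d.txt): modified={a.txt} staged={none}
After op 7 (modify d.txt): modified={a.txt, d.txt} staged={none}
After op 8 (git add d.txt): modified={a.txt} staged={d.txt}
After op 9 (modify e.txt): modified={a.txt, e.txt} staged={d.txt}
After op 10 (git reset d.txt): modified={a.txt, d.txt, e.txt} staged={none}
After op 11 (modify f.txt): modified={a.txt, d.txt, e.txt, f.txt} staged={none}
After op 12 (modify a.txt): modified={a.txt, d.txt, e.txt, f.txt} staged={none}
After op 13 (git add d.txt): modified={a.txt, e.txt, f.txt} staged={d.txt}

Answer: a.txt, e.txt, f.txt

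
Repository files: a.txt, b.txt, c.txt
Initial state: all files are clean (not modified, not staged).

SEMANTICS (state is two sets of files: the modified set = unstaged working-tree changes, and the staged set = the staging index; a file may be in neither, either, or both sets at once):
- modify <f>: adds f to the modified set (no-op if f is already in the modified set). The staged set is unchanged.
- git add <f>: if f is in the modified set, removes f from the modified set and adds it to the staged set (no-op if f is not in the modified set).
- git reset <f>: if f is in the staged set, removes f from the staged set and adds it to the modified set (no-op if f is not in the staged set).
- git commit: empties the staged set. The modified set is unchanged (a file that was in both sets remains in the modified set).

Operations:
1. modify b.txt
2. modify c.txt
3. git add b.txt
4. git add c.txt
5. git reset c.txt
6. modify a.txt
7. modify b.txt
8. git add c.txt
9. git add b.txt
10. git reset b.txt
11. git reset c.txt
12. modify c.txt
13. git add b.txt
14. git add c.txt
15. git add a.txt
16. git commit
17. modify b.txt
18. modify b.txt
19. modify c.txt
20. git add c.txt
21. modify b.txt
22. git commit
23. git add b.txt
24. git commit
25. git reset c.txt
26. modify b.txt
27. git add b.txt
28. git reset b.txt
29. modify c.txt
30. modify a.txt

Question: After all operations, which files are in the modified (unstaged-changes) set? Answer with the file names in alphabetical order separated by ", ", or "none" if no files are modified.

Answer: a.txt, b.txt, c.txt

Derivation:
After op 1 (modify b.txt): modified={b.txt} staged={none}
After op 2 (modify c.txt): modified={b.txt, c.txt} staged={none}
After op 3 (git add b.txt): modified={c.txt} staged={b.txt}
After op 4 (git add c.txt): modified={none} staged={b.txt, c.txt}
After op 5 (git reset c.txt): modified={c.txt} staged={b.txt}
After op 6 (modify a.txt): modified={a.txt, c.txt} staged={b.txt}
After op 7 (modify b.txt): modified={a.txt, b.txt, c.txt} staged={b.txt}
After op 8 (git add c.txt): modified={a.txt, b.txt} staged={b.txt, c.txt}
After op 9 (git add b.txt): modified={a.txt} staged={b.txt, c.txt}
After op 10 (git reset b.txt): modified={a.txt, b.txt} staged={c.txt}
After op 11 (git reset c.txt): modified={a.txt, b.txt, c.txt} staged={none}
After op 12 (modify c.txt): modified={a.txt, b.txt, c.txt} staged={none}
After op 13 (git add b.txt): modified={a.txt, c.txt} staged={b.txt}
After op 14 (git add c.txt): modified={a.txt} staged={b.txt, c.txt}
After op 15 (git add a.txt): modified={none} staged={a.txt, b.txt, c.txt}
After op 16 (git commit): modified={none} staged={none}
After op 17 (modify b.txt): modified={b.txt} staged={none}
After op 18 (modify b.txt): modified={b.txt} staged={none}
After op 19 (modify c.txt): modified={b.txt, c.txt} staged={none}
After op 20 (git add c.txt): modified={b.txt} staged={c.txt}
After op 21 (modify b.txt): modified={b.txt} staged={c.txt}
After op 22 (git commit): modified={b.txt} staged={none}
After op 23 (git add b.txt): modified={none} staged={b.txt}
After op 24 (git commit): modified={none} staged={none}
After op 25 (git reset c.txt): modified={none} staged={none}
After op 26 (modify b.txt): modified={b.txt} staged={none}
After op 27 (git add b.txt): modified={none} staged={b.txt}
After op 28 (git reset b.txt): modified={b.txt} staged={none}
After op 29 (modify c.txt): modified={b.txt, c.txt} staged={none}
After op 30 (modify a.txt): modified={a.txt, b.txt, c.txt} staged={none}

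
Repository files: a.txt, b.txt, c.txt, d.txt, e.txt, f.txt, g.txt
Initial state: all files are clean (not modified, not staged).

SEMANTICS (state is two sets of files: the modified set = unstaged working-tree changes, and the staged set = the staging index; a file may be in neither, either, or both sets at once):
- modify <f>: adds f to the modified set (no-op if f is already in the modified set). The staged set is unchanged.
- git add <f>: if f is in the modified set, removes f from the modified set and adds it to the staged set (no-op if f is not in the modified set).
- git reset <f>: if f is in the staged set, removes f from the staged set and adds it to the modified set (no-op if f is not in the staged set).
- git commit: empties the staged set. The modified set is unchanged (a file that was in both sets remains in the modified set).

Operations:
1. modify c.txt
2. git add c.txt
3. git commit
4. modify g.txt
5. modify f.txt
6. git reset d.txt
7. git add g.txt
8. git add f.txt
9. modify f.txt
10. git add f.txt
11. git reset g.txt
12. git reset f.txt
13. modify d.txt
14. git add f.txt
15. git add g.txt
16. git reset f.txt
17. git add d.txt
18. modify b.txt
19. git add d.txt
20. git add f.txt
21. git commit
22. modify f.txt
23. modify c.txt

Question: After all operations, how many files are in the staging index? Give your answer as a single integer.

Answer: 0

Derivation:
After op 1 (modify c.txt): modified={c.txt} staged={none}
After op 2 (git add c.txt): modified={none} staged={c.txt}
After op 3 (git commit): modified={none} staged={none}
After op 4 (modify g.txt): modified={g.txt} staged={none}
After op 5 (modify f.txt): modified={f.txt, g.txt} staged={none}
After op 6 (git reset d.txt): modified={f.txt, g.txt} staged={none}
After op 7 (git add g.txt): modified={f.txt} staged={g.txt}
After op 8 (git add f.txt): modified={none} staged={f.txt, g.txt}
After op 9 (modify f.txt): modified={f.txt} staged={f.txt, g.txt}
After op 10 (git add f.txt): modified={none} staged={f.txt, g.txt}
After op 11 (git reset g.txt): modified={g.txt} staged={f.txt}
After op 12 (git reset f.txt): modified={f.txt, g.txt} staged={none}
After op 13 (modify d.txt): modified={d.txt, f.txt, g.txt} staged={none}
After op 14 (git add f.txt): modified={d.txt, g.txt} staged={f.txt}
After op 15 (git add g.txt): modified={d.txt} staged={f.txt, g.txt}
After op 16 (git reset f.txt): modified={d.txt, f.txt} staged={g.txt}
After op 17 (git add d.txt): modified={f.txt} staged={d.txt, g.txt}
After op 18 (modify b.txt): modified={b.txt, f.txt} staged={d.txt, g.txt}
After op 19 (git add d.txt): modified={b.txt, f.txt} staged={d.txt, g.txt}
After op 20 (git add f.txt): modified={b.txt} staged={d.txt, f.txt, g.txt}
After op 21 (git commit): modified={b.txt} staged={none}
After op 22 (modify f.txt): modified={b.txt, f.txt} staged={none}
After op 23 (modify c.txt): modified={b.txt, c.txt, f.txt} staged={none}
Final staged set: {none} -> count=0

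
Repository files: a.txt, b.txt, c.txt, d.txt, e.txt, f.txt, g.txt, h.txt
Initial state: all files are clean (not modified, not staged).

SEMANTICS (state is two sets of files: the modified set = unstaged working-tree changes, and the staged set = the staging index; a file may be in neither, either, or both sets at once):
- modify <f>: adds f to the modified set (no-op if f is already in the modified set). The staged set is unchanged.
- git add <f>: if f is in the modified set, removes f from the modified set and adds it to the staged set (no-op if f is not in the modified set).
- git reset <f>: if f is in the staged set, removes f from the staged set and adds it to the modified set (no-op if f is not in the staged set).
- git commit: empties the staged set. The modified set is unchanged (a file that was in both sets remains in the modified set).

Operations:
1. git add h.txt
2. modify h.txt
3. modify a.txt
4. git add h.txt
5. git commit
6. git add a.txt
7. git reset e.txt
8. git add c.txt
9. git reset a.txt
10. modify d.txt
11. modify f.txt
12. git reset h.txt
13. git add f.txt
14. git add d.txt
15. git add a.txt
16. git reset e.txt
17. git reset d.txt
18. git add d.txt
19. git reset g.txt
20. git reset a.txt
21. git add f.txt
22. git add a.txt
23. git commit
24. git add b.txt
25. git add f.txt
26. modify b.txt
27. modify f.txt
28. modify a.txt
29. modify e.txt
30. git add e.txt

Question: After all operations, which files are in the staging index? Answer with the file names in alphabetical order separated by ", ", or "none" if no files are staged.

After op 1 (git add h.txt): modified={none} staged={none}
After op 2 (modify h.txt): modified={h.txt} staged={none}
After op 3 (modify a.txt): modified={a.txt, h.txt} staged={none}
After op 4 (git add h.txt): modified={a.txt} staged={h.txt}
After op 5 (git commit): modified={a.txt} staged={none}
After op 6 (git add a.txt): modified={none} staged={a.txt}
After op 7 (git reset e.txt): modified={none} staged={a.txt}
After op 8 (git add c.txt): modified={none} staged={a.txt}
After op 9 (git reset a.txt): modified={a.txt} staged={none}
After op 10 (modify d.txt): modified={a.txt, d.txt} staged={none}
After op 11 (modify f.txt): modified={a.txt, d.txt, f.txt} staged={none}
After op 12 (git reset h.txt): modified={a.txt, d.txt, f.txt} staged={none}
After op 13 (git add f.txt): modified={a.txt, d.txt} staged={f.txt}
After op 14 (git add d.txt): modified={a.txt} staged={d.txt, f.txt}
After op 15 (git add a.txt): modified={none} staged={a.txt, d.txt, f.txt}
After op 16 (git reset e.txt): modified={none} staged={a.txt, d.txt, f.txt}
After op 17 (git reset d.txt): modified={d.txt} staged={a.txt, f.txt}
After op 18 (git add d.txt): modified={none} staged={a.txt, d.txt, f.txt}
After op 19 (git reset g.txt): modified={none} staged={a.txt, d.txt, f.txt}
After op 20 (git reset a.txt): modified={a.txt} staged={d.txt, f.txt}
After op 21 (git add f.txt): modified={a.txt} staged={d.txt, f.txt}
After op 22 (git add a.txt): modified={none} staged={a.txt, d.txt, f.txt}
After op 23 (git commit): modified={none} staged={none}
After op 24 (git add b.txt): modified={none} staged={none}
After op 25 (git add f.txt): modified={none} staged={none}
After op 26 (modify b.txt): modified={b.txt} staged={none}
After op 27 (modify f.txt): modified={b.txt, f.txt} staged={none}
After op 28 (modify a.txt): modified={a.txt, b.txt, f.txt} staged={none}
After op 29 (modify e.txt): modified={a.txt, b.txt, e.txt, f.txt} staged={none}
After op 30 (git add e.txt): modified={a.txt, b.txt, f.txt} staged={e.txt}

Answer: e.txt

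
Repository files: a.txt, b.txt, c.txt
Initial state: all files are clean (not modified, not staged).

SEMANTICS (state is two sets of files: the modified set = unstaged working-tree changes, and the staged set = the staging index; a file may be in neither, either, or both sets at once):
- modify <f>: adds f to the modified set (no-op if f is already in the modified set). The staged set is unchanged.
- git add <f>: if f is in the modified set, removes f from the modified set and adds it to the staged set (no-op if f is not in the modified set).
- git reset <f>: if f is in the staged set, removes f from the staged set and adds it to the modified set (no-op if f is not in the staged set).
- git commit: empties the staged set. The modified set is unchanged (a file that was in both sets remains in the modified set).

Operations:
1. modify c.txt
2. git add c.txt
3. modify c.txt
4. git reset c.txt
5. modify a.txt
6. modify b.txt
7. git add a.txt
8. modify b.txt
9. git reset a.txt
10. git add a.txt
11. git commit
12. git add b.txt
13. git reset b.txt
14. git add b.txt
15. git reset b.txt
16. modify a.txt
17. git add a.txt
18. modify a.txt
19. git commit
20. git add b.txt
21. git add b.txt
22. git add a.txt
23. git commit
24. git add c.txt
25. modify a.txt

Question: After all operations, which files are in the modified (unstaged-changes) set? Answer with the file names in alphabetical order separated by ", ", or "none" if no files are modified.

Answer: a.txt

Derivation:
After op 1 (modify c.txt): modified={c.txt} staged={none}
After op 2 (git add c.txt): modified={none} staged={c.txt}
After op 3 (modify c.txt): modified={c.txt} staged={c.txt}
After op 4 (git reset c.txt): modified={c.txt} staged={none}
After op 5 (modify a.txt): modified={a.txt, c.txt} staged={none}
After op 6 (modify b.txt): modified={a.txt, b.txt, c.txt} staged={none}
After op 7 (git add a.txt): modified={b.txt, c.txt} staged={a.txt}
After op 8 (modify b.txt): modified={b.txt, c.txt} staged={a.txt}
After op 9 (git reset a.txt): modified={a.txt, b.txt, c.txt} staged={none}
After op 10 (git add a.txt): modified={b.txt, c.txt} staged={a.txt}
After op 11 (git commit): modified={b.txt, c.txt} staged={none}
After op 12 (git add b.txt): modified={c.txt} staged={b.txt}
After op 13 (git reset b.txt): modified={b.txt, c.txt} staged={none}
After op 14 (git add b.txt): modified={c.txt} staged={b.txt}
After op 15 (git reset b.txt): modified={b.txt, c.txt} staged={none}
After op 16 (modify a.txt): modified={a.txt, b.txt, c.txt} staged={none}
After op 17 (git add a.txt): modified={b.txt, c.txt} staged={a.txt}
After op 18 (modify a.txt): modified={a.txt, b.txt, c.txt} staged={a.txt}
After op 19 (git commit): modified={a.txt, b.txt, c.txt} staged={none}
After op 20 (git add b.txt): modified={a.txt, c.txt} staged={b.txt}
After op 21 (git add b.txt): modified={a.txt, c.txt} staged={b.txt}
After op 22 (git add a.txt): modified={c.txt} staged={a.txt, b.txt}
After op 23 (git commit): modified={c.txt} staged={none}
After op 24 (git add c.txt): modified={none} staged={c.txt}
After op 25 (modify a.txt): modified={a.txt} staged={c.txt}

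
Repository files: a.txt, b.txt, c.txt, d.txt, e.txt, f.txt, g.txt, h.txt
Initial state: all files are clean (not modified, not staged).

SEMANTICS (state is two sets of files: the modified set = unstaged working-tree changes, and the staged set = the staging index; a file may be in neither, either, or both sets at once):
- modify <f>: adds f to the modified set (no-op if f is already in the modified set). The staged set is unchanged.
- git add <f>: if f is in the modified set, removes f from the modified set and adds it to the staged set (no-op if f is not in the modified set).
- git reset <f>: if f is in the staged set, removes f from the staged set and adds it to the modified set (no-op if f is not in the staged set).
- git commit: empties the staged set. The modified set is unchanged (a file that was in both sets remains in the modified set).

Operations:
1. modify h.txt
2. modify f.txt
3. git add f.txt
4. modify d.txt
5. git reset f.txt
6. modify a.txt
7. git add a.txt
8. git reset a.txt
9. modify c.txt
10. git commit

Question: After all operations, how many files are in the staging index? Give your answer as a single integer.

After op 1 (modify h.txt): modified={h.txt} staged={none}
After op 2 (modify f.txt): modified={f.txt, h.txt} staged={none}
After op 3 (git add f.txt): modified={h.txt} staged={f.txt}
After op 4 (modify d.txt): modified={d.txt, h.txt} staged={f.txt}
After op 5 (git reset f.txt): modified={d.txt, f.txt, h.txt} staged={none}
After op 6 (modify a.txt): modified={a.txt, d.txt, f.txt, h.txt} staged={none}
After op 7 (git add a.txt): modified={d.txt, f.txt, h.txt} staged={a.txt}
After op 8 (git reset a.txt): modified={a.txt, d.txt, f.txt, h.txt} staged={none}
After op 9 (modify c.txt): modified={a.txt, c.txt, d.txt, f.txt, h.txt} staged={none}
After op 10 (git commit): modified={a.txt, c.txt, d.txt, f.txt, h.txt} staged={none}
Final staged set: {none} -> count=0

Answer: 0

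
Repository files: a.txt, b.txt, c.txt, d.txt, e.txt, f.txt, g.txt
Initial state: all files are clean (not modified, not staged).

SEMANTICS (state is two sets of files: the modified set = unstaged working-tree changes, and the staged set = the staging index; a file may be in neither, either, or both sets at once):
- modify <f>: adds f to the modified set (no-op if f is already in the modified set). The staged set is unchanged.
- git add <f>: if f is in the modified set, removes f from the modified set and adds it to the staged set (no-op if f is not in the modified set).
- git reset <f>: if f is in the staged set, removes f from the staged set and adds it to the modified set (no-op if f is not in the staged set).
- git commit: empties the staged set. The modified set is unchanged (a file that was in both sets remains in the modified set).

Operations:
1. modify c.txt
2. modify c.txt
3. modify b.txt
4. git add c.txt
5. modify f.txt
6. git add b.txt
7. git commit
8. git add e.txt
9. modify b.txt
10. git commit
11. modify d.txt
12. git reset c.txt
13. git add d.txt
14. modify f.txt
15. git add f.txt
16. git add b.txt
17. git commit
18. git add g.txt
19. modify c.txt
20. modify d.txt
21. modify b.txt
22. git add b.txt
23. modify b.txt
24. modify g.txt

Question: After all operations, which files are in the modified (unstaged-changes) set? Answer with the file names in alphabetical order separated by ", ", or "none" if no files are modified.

Answer: b.txt, c.txt, d.txt, g.txt

Derivation:
After op 1 (modify c.txt): modified={c.txt} staged={none}
After op 2 (modify c.txt): modified={c.txt} staged={none}
After op 3 (modify b.txt): modified={b.txt, c.txt} staged={none}
After op 4 (git add c.txt): modified={b.txt} staged={c.txt}
After op 5 (modify f.txt): modified={b.txt, f.txt} staged={c.txt}
After op 6 (git add b.txt): modified={f.txt} staged={b.txt, c.txt}
After op 7 (git commit): modified={f.txt} staged={none}
After op 8 (git add e.txt): modified={f.txt} staged={none}
After op 9 (modify b.txt): modified={b.txt, f.txt} staged={none}
After op 10 (git commit): modified={b.txt, f.txt} staged={none}
After op 11 (modify d.txt): modified={b.txt, d.txt, f.txt} staged={none}
After op 12 (git reset c.txt): modified={b.txt, d.txt, f.txt} staged={none}
After op 13 (git add d.txt): modified={b.txt, f.txt} staged={d.txt}
After op 14 (modify f.txt): modified={b.txt, f.txt} staged={d.txt}
After op 15 (git add f.txt): modified={b.txt} staged={d.txt, f.txt}
After op 16 (git add b.txt): modified={none} staged={b.txt, d.txt, f.txt}
After op 17 (git commit): modified={none} staged={none}
After op 18 (git add g.txt): modified={none} staged={none}
After op 19 (modify c.txt): modified={c.txt} staged={none}
After op 20 (modify d.txt): modified={c.txt, d.txt} staged={none}
After op 21 (modify b.txt): modified={b.txt, c.txt, d.txt} staged={none}
After op 22 (git add b.txt): modified={c.txt, d.txt} staged={b.txt}
After op 23 (modify b.txt): modified={b.txt, c.txt, d.txt} staged={b.txt}
After op 24 (modify g.txt): modified={b.txt, c.txt, d.txt, g.txt} staged={b.txt}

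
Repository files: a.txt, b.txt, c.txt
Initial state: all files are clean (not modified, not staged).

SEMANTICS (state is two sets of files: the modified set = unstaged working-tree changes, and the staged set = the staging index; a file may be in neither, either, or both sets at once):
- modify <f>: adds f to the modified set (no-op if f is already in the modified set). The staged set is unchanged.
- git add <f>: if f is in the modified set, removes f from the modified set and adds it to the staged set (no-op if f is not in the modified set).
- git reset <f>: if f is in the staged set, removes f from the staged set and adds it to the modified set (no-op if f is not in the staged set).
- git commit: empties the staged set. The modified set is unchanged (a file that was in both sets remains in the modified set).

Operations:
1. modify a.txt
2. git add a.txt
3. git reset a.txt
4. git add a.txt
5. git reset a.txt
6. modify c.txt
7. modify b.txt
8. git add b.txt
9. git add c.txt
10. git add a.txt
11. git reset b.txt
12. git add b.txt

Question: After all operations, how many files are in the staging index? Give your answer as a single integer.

Answer: 3

Derivation:
After op 1 (modify a.txt): modified={a.txt} staged={none}
After op 2 (git add a.txt): modified={none} staged={a.txt}
After op 3 (git reset a.txt): modified={a.txt} staged={none}
After op 4 (git add a.txt): modified={none} staged={a.txt}
After op 5 (git reset a.txt): modified={a.txt} staged={none}
After op 6 (modify c.txt): modified={a.txt, c.txt} staged={none}
After op 7 (modify b.txt): modified={a.txt, b.txt, c.txt} staged={none}
After op 8 (git add b.txt): modified={a.txt, c.txt} staged={b.txt}
After op 9 (git add c.txt): modified={a.txt} staged={b.txt, c.txt}
After op 10 (git add a.txt): modified={none} staged={a.txt, b.txt, c.txt}
After op 11 (git reset b.txt): modified={b.txt} staged={a.txt, c.txt}
After op 12 (git add b.txt): modified={none} staged={a.txt, b.txt, c.txt}
Final staged set: {a.txt, b.txt, c.txt} -> count=3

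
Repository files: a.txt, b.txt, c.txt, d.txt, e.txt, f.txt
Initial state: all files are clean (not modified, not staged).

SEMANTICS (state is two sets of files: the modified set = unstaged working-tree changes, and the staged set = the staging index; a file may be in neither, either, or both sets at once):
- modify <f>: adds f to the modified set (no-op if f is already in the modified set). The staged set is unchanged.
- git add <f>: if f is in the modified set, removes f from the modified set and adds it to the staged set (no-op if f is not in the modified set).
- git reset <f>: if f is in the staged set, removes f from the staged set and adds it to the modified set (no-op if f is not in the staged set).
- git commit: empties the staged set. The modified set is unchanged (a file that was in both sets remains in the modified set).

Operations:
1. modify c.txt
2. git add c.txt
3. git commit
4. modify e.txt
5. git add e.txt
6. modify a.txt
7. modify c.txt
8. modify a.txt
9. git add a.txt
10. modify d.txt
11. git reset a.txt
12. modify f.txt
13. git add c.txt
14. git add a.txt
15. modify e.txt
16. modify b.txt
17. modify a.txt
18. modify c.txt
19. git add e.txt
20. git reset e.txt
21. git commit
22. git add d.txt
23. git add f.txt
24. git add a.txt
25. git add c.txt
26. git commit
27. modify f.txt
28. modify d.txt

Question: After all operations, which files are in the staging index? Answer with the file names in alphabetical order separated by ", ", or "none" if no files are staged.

Answer: none

Derivation:
After op 1 (modify c.txt): modified={c.txt} staged={none}
After op 2 (git add c.txt): modified={none} staged={c.txt}
After op 3 (git commit): modified={none} staged={none}
After op 4 (modify e.txt): modified={e.txt} staged={none}
After op 5 (git add e.txt): modified={none} staged={e.txt}
After op 6 (modify a.txt): modified={a.txt} staged={e.txt}
After op 7 (modify c.txt): modified={a.txt, c.txt} staged={e.txt}
After op 8 (modify a.txt): modified={a.txt, c.txt} staged={e.txt}
After op 9 (git add a.txt): modified={c.txt} staged={a.txt, e.txt}
After op 10 (modify d.txt): modified={c.txt, d.txt} staged={a.txt, e.txt}
After op 11 (git reset a.txt): modified={a.txt, c.txt, d.txt} staged={e.txt}
After op 12 (modify f.txt): modified={a.txt, c.txt, d.txt, f.txt} staged={e.txt}
After op 13 (git add c.txt): modified={a.txt, d.txt, f.txt} staged={c.txt, e.txt}
After op 14 (git add a.txt): modified={d.txt, f.txt} staged={a.txt, c.txt, e.txt}
After op 15 (modify e.txt): modified={d.txt, e.txt, f.txt} staged={a.txt, c.txt, e.txt}
After op 16 (modify b.txt): modified={b.txt, d.txt, e.txt, f.txt} staged={a.txt, c.txt, e.txt}
After op 17 (modify a.txt): modified={a.txt, b.txt, d.txt, e.txt, f.txt} staged={a.txt, c.txt, e.txt}
After op 18 (modify c.txt): modified={a.txt, b.txt, c.txt, d.txt, e.txt, f.txt} staged={a.txt, c.txt, e.txt}
After op 19 (git add e.txt): modified={a.txt, b.txt, c.txt, d.txt, f.txt} staged={a.txt, c.txt, e.txt}
After op 20 (git reset e.txt): modified={a.txt, b.txt, c.txt, d.txt, e.txt, f.txt} staged={a.txt, c.txt}
After op 21 (git commit): modified={a.txt, b.txt, c.txt, d.txt, e.txt, f.txt} staged={none}
After op 22 (git add d.txt): modified={a.txt, b.txt, c.txt, e.txt, f.txt} staged={d.txt}
After op 23 (git add f.txt): modified={a.txt, b.txt, c.txt, e.txt} staged={d.txt, f.txt}
After op 24 (git add a.txt): modified={b.txt, c.txt, e.txt} staged={a.txt, d.txt, f.txt}
After op 25 (git add c.txt): modified={b.txt, e.txt} staged={a.txt, c.txt, d.txt, f.txt}
After op 26 (git commit): modified={b.txt, e.txt} staged={none}
After op 27 (modify f.txt): modified={b.txt, e.txt, f.txt} staged={none}
After op 28 (modify d.txt): modified={b.txt, d.txt, e.txt, f.txt} staged={none}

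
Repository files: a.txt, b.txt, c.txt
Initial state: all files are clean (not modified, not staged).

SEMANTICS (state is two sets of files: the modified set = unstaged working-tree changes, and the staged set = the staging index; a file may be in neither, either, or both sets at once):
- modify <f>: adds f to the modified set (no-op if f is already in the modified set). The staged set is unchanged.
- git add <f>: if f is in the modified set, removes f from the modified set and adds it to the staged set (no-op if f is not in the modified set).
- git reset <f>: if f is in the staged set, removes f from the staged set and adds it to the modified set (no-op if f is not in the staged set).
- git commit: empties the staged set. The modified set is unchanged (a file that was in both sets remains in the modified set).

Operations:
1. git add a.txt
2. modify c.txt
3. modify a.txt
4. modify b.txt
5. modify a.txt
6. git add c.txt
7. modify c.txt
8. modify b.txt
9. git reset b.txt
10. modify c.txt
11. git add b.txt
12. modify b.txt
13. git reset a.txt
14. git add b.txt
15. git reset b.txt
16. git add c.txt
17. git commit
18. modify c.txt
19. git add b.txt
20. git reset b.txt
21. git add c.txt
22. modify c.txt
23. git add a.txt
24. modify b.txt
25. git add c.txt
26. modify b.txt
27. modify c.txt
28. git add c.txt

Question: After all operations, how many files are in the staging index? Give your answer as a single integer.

Answer: 2

Derivation:
After op 1 (git add a.txt): modified={none} staged={none}
After op 2 (modify c.txt): modified={c.txt} staged={none}
After op 3 (modify a.txt): modified={a.txt, c.txt} staged={none}
After op 4 (modify b.txt): modified={a.txt, b.txt, c.txt} staged={none}
After op 5 (modify a.txt): modified={a.txt, b.txt, c.txt} staged={none}
After op 6 (git add c.txt): modified={a.txt, b.txt} staged={c.txt}
After op 7 (modify c.txt): modified={a.txt, b.txt, c.txt} staged={c.txt}
After op 8 (modify b.txt): modified={a.txt, b.txt, c.txt} staged={c.txt}
After op 9 (git reset b.txt): modified={a.txt, b.txt, c.txt} staged={c.txt}
After op 10 (modify c.txt): modified={a.txt, b.txt, c.txt} staged={c.txt}
After op 11 (git add b.txt): modified={a.txt, c.txt} staged={b.txt, c.txt}
After op 12 (modify b.txt): modified={a.txt, b.txt, c.txt} staged={b.txt, c.txt}
After op 13 (git reset a.txt): modified={a.txt, b.txt, c.txt} staged={b.txt, c.txt}
After op 14 (git add b.txt): modified={a.txt, c.txt} staged={b.txt, c.txt}
After op 15 (git reset b.txt): modified={a.txt, b.txt, c.txt} staged={c.txt}
After op 16 (git add c.txt): modified={a.txt, b.txt} staged={c.txt}
After op 17 (git commit): modified={a.txt, b.txt} staged={none}
After op 18 (modify c.txt): modified={a.txt, b.txt, c.txt} staged={none}
After op 19 (git add b.txt): modified={a.txt, c.txt} staged={b.txt}
After op 20 (git reset b.txt): modified={a.txt, b.txt, c.txt} staged={none}
After op 21 (git add c.txt): modified={a.txt, b.txt} staged={c.txt}
After op 22 (modify c.txt): modified={a.txt, b.txt, c.txt} staged={c.txt}
After op 23 (git add a.txt): modified={b.txt, c.txt} staged={a.txt, c.txt}
After op 24 (modify b.txt): modified={b.txt, c.txt} staged={a.txt, c.txt}
After op 25 (git add c.txt): modified={b.txt} staged={a.txt, c.txt}
After op 26 (modify b.txt): modified={b.txt} staged={a.txt, c.txt}
After op 27 (modify c.txt): modified={b.txt, c.txt} staged={a.txt, c.txt}
After op 28 (git add c.txt): modified={b.txt} staged={a.txt, c.txt}
Final staged set: {a.txt, c.txt} -> count=2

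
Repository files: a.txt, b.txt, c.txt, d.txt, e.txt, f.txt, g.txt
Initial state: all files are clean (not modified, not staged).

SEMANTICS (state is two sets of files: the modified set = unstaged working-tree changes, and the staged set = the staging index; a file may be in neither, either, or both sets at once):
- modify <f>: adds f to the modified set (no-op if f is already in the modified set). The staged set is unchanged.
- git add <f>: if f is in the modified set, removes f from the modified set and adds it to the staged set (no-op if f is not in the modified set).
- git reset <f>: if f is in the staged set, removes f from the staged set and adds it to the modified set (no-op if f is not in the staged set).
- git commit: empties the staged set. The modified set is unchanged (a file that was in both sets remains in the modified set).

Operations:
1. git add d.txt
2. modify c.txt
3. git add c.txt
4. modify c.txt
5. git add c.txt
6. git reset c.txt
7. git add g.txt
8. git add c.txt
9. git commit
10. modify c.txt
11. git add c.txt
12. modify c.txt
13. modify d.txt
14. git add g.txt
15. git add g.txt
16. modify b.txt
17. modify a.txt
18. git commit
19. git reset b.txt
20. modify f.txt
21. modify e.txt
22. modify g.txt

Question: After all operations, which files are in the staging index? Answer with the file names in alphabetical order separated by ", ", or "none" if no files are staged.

Answer: none

Derivation:
After op 1 (git add d.txt): modified={none} staged={none}
After op 2 (modify c.txt): modified={c.txt} staged={none}
After op 3 (git add c.txt): modified={none} staged={c.txt}
After op 4 (modify c.txt): modified={c.txt} staged={c.txt}
After op 5 (git add c.txt): modified={none} staged={c.txt}
After op 6 (git reset c.txt): modified={c.txt} staged={none}
After op 7 (git add g.txt): modified={c.txt} staged={none}
After op 8 (git add c.txt): modified={none} staged={c.txt}
After op 9 (git commit): modified={none} staged={none}
After op 10 (modify c.txt): modified={c.txt} staged={none}
After op 11 (git add c.txt): modified={none} staged={c.txt}
After op 12 (modify c.txt): modified={c.txt} staged={c.txt}
After op 13 (modify d.txt): modified={c.txt, d.txt} staged={c.txt}
After op 14 (git add g.txt): modified={c.txt, d.txt} staged={c.txt}
After op 15 (git add g.txt): modified={c.txt, d.txt} staged={c.txt}
After op 16 (modify b.txt): modified={b.txt, c.txt, d.txt} staged={c.txt}
After op 17 (modify a.txt): modified={a.txt, b.txt, c.txt, d.txt} staged={c.txt}
After op 18 (git commit): modified={a.txt, b.txt, c.txt, d.txt} staged={none}
After op 19 (git reset b.txt): modified={a.txt, b.txt, c.txt, d.txt} staged={none}
After op 20 (modify f.txt): modified={a.txt, b.txt, c.txt, d.txt, f.txt} staged={none}
After op 21 (modify e.txt): modified={a.txt, b.txt, c.txt, d.txt, e.txt, f.txt} staged={none}
After op 22 (modify g.txt): modified={a.txt, b.txt, c.txt, d.txt, e.txt, f.txt, g.txt} staged={none}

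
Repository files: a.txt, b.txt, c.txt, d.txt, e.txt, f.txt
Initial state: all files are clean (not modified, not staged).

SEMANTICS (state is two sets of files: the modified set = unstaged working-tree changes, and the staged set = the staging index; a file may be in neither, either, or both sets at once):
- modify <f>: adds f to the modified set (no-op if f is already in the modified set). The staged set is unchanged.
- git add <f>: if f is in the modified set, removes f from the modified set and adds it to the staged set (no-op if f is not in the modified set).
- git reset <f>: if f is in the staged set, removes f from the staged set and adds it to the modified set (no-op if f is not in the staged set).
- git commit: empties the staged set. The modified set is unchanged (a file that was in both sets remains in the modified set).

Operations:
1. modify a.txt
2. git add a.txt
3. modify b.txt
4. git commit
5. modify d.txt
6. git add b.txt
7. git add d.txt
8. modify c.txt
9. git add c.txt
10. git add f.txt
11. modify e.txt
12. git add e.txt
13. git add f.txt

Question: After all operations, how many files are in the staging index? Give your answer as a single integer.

Answer: 4

Derivation:
After op 1 (modify a.txt): modified={a.txt} staged={none}
After op 2 (git add a.txt): modified={none} staged={a.txt}
After op 3 (modify b.txt): modified={b.txt} staged={a.txt}
After op 4 (git commit): modified={b.txt} staged={none}
After op 5 (modify d.txt): modified={b.txt, d.txt} staged={none}
After op 6 (git add b.txt): modified={d.txt} staged={b.txt}
After op 7 (git add d.txt): modified={none} staged={b.txt, d.txt}
After op 8 (modify c.txt): modified={c.txt} staged={b.txt, d.txt}
After op 9 (git add c.txt): modified={none} staged={b.txt, c.txt, d.txt}
After op 10 (git add f.txt): modified={none} staged={b.txt, c.txt, d.txt}
After op 11 (modify e.txt): modified={e.txt} staged={b.txt, c.txt, d.txt}
After op 12 (git add e.txt): modified={none} staged={b.txt, c.txt, d.txt, e.txt}
After op 13 (git add f.txt): modified={none} staged={b.txt, c.txt, d.txt, e.txt}
Final staged set: {b.txt, c.txt, d.txt, e.txt} -> count=4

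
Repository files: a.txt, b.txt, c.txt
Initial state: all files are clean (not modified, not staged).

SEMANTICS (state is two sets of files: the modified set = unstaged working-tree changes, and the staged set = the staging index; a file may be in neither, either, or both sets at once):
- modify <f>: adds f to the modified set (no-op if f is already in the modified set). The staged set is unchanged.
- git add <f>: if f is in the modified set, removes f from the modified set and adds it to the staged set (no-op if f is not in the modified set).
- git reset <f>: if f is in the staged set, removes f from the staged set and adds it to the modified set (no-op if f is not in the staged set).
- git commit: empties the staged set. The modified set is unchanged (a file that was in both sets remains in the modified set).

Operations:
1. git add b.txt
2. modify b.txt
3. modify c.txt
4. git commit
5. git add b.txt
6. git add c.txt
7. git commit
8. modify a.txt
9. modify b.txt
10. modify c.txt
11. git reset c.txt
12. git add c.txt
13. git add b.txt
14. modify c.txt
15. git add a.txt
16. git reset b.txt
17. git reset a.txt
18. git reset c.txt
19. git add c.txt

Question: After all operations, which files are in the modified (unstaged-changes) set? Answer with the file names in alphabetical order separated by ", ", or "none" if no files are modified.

Answer: a.txt, b.txt

Derivation:
After op 1 (git add b.txt): modified={none} staged={none}
After op 2 (modify b.txt): modified={b.txt} staged={none}
After op 3 (modify c.txt): modified={b.txt, c.txt} staged={none}
After op 4 (git commit): modified={b.txt, c.txt} staged={none}
After op 5 (git add b.txt): modified={c.txt} staged={b.txt}
After op 6 (git add c.txt): modified={none} staged={b.txt, c.txt}
After op 7 (git commit): modified={none} staged={none}
After op 8 (modify a.txt): modified={a.txt} staged={none}
After op 9 (modify b.txt): modified={a.txt, b.txt} staged={none}
After op 10 (modify c.txt): modified={a.txt, b.txt, c.txt} staged={none}
After op 11 (git reset c.txt): modified={a.txt, b.txt, c.txt} staged={none}
After op 12 (git add c.txt): modified={a.txt, b.txt} staged={c.txt}
After op 13 (git add b.txt): modified={a.txt} staged={b.txt, c.txt}
After op 14 (modify c.txt): modified={a.txt, c.txt} staged={b.txt, c.txt}
After op 15 (git add a.txt): modified={c.txt} staged={a.txt, b.txt, c.txt}
After op 16 (git reset b.txt): modified={b.txt, c.txt} staged={a.txt, c.txt}
After op 17 (git reset a.txt): modified={a.txt, b.txt, c.txt} staged={c.txt}
After op 18 (git reset c.txt): modified={a.txt, b.txt, c.txt} staged={none}
After op 19 (git add c.txt): modified={a.txt, b.txt} staged={c.txt}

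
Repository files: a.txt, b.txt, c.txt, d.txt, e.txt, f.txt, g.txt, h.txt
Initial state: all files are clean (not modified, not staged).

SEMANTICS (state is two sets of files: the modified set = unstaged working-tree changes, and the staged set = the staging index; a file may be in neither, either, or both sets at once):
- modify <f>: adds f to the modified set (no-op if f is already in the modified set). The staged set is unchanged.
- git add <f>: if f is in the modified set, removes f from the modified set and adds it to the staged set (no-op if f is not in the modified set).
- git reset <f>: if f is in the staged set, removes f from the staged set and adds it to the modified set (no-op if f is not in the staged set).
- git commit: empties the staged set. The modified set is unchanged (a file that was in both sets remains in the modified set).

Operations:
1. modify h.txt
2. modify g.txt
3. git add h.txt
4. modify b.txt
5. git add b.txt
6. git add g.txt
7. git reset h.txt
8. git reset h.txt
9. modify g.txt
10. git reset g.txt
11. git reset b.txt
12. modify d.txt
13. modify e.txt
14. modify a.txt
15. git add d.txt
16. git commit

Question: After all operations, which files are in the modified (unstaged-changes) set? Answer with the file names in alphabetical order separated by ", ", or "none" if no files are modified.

After op 1 (modify h.txt): modified={h.txt} staged={none}
After op 2 (modify g.txt): modified={g.txt, h.txt} staged={none}
After op 3 (git add h.txt): modified={g.txt} staged={h.txt}
After op 4 (modify b.txt): modified={b.txt, g.txt} staged={h.txt}
After op 5 (git add b.txt): modified={g.txt} staged={b.txt, h.txt}
After op 6 (git add g.txt): modified={none} staged={b.txt, g.txt, h.txt}
After op 7 (git reset h.txt): modified={h.txt} staged={b.txt, g.txt}
After op 8 (git reset h.txt): modified={h.txt} staged={b.txt, g.txt}
After op 9 (modify g.txt): modified={g.txt, h.txt} staged={b.txt, g.txt}
After op 10 (git reset g.txt): modified={g.txt, h.txt} staged={b.txt}
After op 11 (git reset b.txt): modified={b.txt, g.txt, h.txt} staged={none}
After op 12 (modify d.txt): modified={b.txt, d.txt, g.txt, h.txt} staged={none}
After op 13 (modify e.txt): modified={b.txt, d.txt, e.txt, g.txt, h.txt} staged={none}
After op 14 (modify a.txt): modified={a.txt, b.txt, d.txt, e.txt, g.txt, h.txt} staged={none}
After op 15 (git add d.txt): modified={a.txt, b.txt, e.txt, g.txt, h.txt} staged={d.txt}
After op 16 (git commit): modified={a.txt, b.txt, e.txt, g.txt, h.txt} staged={none}

Answer: a.txt, b.txt, e.txt, g.txt, h.txt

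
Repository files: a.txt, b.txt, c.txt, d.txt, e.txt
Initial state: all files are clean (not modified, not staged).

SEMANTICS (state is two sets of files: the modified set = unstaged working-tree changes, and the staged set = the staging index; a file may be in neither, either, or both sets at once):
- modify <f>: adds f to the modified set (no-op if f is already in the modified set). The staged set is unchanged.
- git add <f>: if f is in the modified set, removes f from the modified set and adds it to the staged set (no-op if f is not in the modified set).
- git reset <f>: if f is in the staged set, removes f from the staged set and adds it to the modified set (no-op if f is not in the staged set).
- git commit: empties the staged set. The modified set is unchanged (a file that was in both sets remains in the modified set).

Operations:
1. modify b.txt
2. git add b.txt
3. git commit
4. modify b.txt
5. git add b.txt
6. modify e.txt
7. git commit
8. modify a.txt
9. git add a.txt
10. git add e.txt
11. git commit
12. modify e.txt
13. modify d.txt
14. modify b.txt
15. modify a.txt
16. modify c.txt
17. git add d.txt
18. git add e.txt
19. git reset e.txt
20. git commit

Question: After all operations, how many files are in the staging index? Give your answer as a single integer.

After op 1 (modify b.txt): modified={b.txt} staged={none}
After op 2 (git add b.txt): modified={none} staged={b.txt}
After op 3 (git commit): modified={none} staged={none}
After op 4 (modify b.txt): modified={b.txt} staged={none}
After op 5 (git add b.txt): modified={none} staged={b.txt}
After op 6 (modify e.txt): modified={e.txt} staged={b.txt}
After op 7 (git commit): modified={e.txt} staged={none}
After op 8 (modify a.txt): modified={a.txt, e.txt} staged={none}
After op 9 (git add a.txt): modified={e.txt} staged={a.txt}
After op 10 (git add e.txt): modified={none} staged={a.txt, e.txt}
After op 11 (git commit): modified={none} staged={none}
After op 12 (modify e.txt): modified={e.txt} staged={none}
After op 13 (modify d.txt): modified={d.txt, e.txt} staged={none}
After op 14 (modify b.txt): modified={b.txt, d.txt, e.txt} staged={none}
After op 15 (modify a.txt): modified={a.txt, b.txt, d.txt, e.txt} staged={none}
After op 16 (modify c.txt): modified={a.txt, b.txt, c.txt, d.txt, e.txt} staged={none}
After op 17 (git add d.txt): modified={a.txt, b.txt, c.txt, e.txt} staged={d.txt}
After op 18 (git add e.txt): modified={a.txt, b.txt, c.txt} staged={d.txt, e.txt}
After op 19 (git reset e.txt): modified={a.txt, b.txt, c.txt, e.txt} staged={d.txt}
After op 20 (git commit): modified={a.txt, b.txt, c.txt, e.txt} staged={none}
Final staged set: {none} -> count=0

Answer: 0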